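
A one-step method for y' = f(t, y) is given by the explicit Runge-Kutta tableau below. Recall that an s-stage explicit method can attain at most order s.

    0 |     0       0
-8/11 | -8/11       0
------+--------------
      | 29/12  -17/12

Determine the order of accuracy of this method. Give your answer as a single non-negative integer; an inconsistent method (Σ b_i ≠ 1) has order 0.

b = (29/12, -17/12)
c = (0, -8/11)
Σ b_i: 29/12·1 + (-17/12)·1 = 1 ✓
b·c: (-17/12)·(-8/11) = 34/33 ≠ 1/2 ⇒ order 1.

1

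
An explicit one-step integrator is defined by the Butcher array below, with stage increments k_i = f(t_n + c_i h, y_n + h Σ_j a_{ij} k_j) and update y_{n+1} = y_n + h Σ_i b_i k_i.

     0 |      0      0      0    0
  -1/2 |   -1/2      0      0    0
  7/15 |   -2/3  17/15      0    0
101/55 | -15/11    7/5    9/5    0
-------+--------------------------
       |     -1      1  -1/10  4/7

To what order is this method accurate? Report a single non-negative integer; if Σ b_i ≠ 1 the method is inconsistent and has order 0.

b = (-1, 1, -1/10, 4/7)
c = (0, -1/2, 7/15, 101/55)
Ac = (0, 0, -17/30, 7/50)
Σ b_i: (-1)·1 + 1·1 + (-1/10)·1 + 4/7·1 = 33/70 ≠ 1 ⇒ order 0.

0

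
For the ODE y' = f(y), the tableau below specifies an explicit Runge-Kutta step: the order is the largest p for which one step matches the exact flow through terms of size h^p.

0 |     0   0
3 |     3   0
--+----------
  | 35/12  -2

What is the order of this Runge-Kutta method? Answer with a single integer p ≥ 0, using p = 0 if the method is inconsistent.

b = (35/12, -2)
c = (0, 3)
Σ b_i: 35/12·1 + (-2)·1 = 11/12 ≠ 1 ⇒ order 0.

0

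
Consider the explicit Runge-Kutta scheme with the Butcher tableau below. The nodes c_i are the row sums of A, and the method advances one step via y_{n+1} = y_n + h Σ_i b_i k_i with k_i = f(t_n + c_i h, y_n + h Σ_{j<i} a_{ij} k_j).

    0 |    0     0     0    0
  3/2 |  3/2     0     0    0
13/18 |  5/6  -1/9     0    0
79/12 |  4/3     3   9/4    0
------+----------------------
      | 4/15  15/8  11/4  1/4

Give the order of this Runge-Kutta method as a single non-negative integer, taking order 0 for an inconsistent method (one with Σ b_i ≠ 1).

0

b = (4/15, 15/8, 11/4, 1/4)
c = (0, 3/2, 13/18, 79/12)
Ac = (0, 0, -1/6, 49/8)
Σ b_i: 4/15·1 + 15/8·1 + 11/4·1 + 1/4·1 = 617/120 ≠ 1 ⇒ order 0.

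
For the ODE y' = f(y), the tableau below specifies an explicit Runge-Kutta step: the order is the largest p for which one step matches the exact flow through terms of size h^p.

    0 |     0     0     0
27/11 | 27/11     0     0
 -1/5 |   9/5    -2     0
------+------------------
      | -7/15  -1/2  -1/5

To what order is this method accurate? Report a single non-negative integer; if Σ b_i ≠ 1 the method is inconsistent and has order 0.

0

b = (-7/15, -1/2, -1/5)
c = (0, 27/11, -1/5)
Ac = (0, 0, -54/11)
Σ b_i: (-7/15)·1 + (-1/2)·1 + (-1/5)·1 = -7/6 ≠ 1 ⇒ order 0.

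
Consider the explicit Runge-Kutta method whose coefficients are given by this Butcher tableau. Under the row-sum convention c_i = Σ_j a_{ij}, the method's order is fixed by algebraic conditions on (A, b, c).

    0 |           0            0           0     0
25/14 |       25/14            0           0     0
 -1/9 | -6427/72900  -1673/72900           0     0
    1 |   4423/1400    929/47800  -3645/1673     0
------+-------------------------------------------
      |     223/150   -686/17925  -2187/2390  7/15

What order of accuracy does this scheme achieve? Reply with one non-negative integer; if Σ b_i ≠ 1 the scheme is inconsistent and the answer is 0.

4

b = (223/150, -686/17925, -2187/2390, 7/15)
c = (0, 25/14, -1/9, 1)
Ac = (0, 0, -239/5832, 31/112)
Σ b_i: 223/150·1 + (-686/17925)·1 + (-2187/2390)·1 + 7/15·1 = 1 ✓
b·c: (-686/17925)·25/14 + (-2187/2390)·(-1/9) + 7/15·1 = 1/2 ✓
b·c²: (-686/17925)·625/196 + (-2187/2390)·1/81 + 7/15·1 = 1/3 ✓
b·Ac: (-2187/2390)·(-239/5832) + 7/15·31/112 = 1/6 ✓
b·c³: (-686/17925)·15625/2744 + (-2187/2390)·(-1/729) + 7/15·1 = 1/4 ✓
b·(c∘Ac): (-2187/2390)·239/52488 + 7/15·31/112 = 1/8 ✓
b·Ac²: (-2187/2390)·(-5975/81648) + 7/15·55/1568 = 1/12 ✓
b·A²c: 7/15·5/56 = 1/24 ✓; 4 stages ⇒ order 4.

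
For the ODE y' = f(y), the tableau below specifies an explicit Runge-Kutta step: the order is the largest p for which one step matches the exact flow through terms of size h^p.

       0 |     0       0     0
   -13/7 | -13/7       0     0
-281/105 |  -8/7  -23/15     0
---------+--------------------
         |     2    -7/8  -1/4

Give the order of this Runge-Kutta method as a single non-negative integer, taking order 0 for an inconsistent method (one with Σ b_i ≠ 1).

0

b = (2, -7/8, -1/4)
c = (0, -13/7, -281/105)
Ac = (0, 0, 299/105)
Σ b_i: 2·1 + (-7/8)·1 + (-1/4)·1 = 7/8 ≠ 1 ⇒ order 0.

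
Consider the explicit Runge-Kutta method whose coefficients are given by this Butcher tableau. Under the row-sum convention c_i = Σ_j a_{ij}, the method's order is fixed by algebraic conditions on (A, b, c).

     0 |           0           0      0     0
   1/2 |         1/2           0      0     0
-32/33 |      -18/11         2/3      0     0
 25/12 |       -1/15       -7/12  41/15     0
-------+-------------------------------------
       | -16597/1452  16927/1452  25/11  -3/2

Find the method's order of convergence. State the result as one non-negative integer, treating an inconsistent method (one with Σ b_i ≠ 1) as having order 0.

2

b = (-16597/1452, 16927/1452, 25/11, -3/2)
c = (0, 1/2, -32/33, 25/12)
Ac = (0, 0, 1/3, -11651/3960)
Σ b_i: (-16597/1452)·1 + 16927/1452·1 + 25/11·1 + (-3/2)·1 = 1 ✓
b·c: 16927/1452·1/2 + 25/11·(-32/33) + (-3/2)·25/12 = 1/2 ✓
b·c²: 16927/1452·1/4 + 25/11·1024/1089 + (-3/2)·625/144 = -559243/383328 ≠ 1/3 ⇒ order 2.
b·Ac: 25/11·1/3 + (-3/2)·(-11651/3960) = 1241/240 ≠ 1/6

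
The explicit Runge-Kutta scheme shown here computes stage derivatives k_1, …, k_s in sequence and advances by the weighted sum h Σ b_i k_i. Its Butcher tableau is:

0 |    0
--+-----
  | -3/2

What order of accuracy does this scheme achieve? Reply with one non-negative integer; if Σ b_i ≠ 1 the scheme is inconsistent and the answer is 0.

0

b = (-3/2)
c = (0)
Σ b_i: (-3/2)·1 = -3/2 ≠ 1 ⇒ order 0.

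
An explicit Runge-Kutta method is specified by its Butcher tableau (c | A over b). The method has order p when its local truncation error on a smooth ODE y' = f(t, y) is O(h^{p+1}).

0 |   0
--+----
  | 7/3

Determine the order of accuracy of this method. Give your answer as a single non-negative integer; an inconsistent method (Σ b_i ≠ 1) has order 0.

0

b = (7/3)
c = (0)
Σ b_i: 7/3·1 = 7/3 ≠ 1 ⇒ order 0.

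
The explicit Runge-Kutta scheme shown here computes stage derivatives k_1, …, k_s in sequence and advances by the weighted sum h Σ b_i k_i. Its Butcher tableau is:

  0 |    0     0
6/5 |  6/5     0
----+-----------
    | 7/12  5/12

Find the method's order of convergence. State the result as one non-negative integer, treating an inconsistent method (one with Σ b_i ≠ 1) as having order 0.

b = (7/12, 5/12)
c = (0, 6/5)
Σ b_i: 7/12·1 + 5/12·1 = 1 ✓
b·c: 5/12·6/5 = 1/2 ✓; 2 stages ⇒ order 2.

2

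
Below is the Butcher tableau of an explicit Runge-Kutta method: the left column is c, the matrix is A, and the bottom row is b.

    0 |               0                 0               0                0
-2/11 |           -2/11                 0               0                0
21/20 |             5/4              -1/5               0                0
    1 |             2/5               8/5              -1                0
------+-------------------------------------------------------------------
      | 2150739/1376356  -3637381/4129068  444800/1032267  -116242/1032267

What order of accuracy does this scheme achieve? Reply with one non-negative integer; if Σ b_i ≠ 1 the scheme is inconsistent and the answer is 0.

3

b = (2150739/1376356, -3637381/4129068, 444800/1032267, -116242/1032267)
c = (0, -2/11, 21/20, 1)
Ac = (0, 0, 2/55, -59/44)
Σ b_i: 2150739/1376356·1 + (-3637381/4129068)·1 + 444800/1032267·1 + (-116242/1032267)·1 = 1 ✓
b·c: (-3637381/4129068)·(-2/11) + 444800/1032267·21/20 + (-116242/1032267)·1 = 1/2 ✓
b·c²: (-3637381/4129068)·4/121 + 444800/1032267·441/400 + (-116242/1032267)·1 = 1/3 ✓
b·Ac: 444800/1032267·2/55 + (-116242/1032267)·(-59/44) = 1/6 ✓
b·c³: (-3637381/4129068)·(-8/1331) + 444800/1032267·9261/8000 + (-116242/1032267)·1 = 7409146/18924895 ≠ 1/4 ⇒ order 3.
b·(c∘Ac): 444800/1032267·21/550 + (-116242/1032267)·(-59/44) = 3802771/22709874 ≠ 1/8
b·Ac²: 444800/1032267·(-4/605) + (-116242/1032267)·(-50801/48400) = 261948811/2270987400 ≠ 1/12
b·A²c: (-116242/1032267)·(-2/55) = 232484/56774685 ≠ 1/24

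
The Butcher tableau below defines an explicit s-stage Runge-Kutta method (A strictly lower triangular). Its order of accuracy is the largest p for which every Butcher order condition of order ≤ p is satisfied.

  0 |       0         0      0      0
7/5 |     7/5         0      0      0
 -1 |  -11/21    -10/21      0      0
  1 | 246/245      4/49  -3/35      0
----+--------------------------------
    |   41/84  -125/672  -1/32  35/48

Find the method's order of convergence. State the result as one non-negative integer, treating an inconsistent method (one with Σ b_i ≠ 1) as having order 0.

4

b = (41/84, -125/672, -1/32, 35/48)
c = (0, 7/5, -1, 1)
Ac = (0, 0, -2/3, 1/5)
Σ b_i: 41/84·1 + (-125/672)·1 + (-1/32)·1 + 35/48·1 = 1 ✓
b·c: (-125/672)·7/5 + (-1/32)·(-1) + 35/48·1 = 1/2 ✓
b·c²: (-125/672)·49/25 + (-1/32)·1 + 35/48·1 = 1/3 ✓
b·Ac: (-1/32)·(-2/3) + 35/48·1/5 = 1/6 ✓
b·c³: (-125/672)·343/125 + (-1/32)·(-1) + 35/48·1 = 1/4 ✓
b·(c∘Ac): (-1/32)·2/3 + 35/48·1/5 = 1/8 ✓
b·Ac²: (-1/32)·(-14/15) + 35/48·13/175 = 1/12 ✓
b·A²c: 35/48·2/35 = 1/24 ✓; 4 stages ⇒ order 4.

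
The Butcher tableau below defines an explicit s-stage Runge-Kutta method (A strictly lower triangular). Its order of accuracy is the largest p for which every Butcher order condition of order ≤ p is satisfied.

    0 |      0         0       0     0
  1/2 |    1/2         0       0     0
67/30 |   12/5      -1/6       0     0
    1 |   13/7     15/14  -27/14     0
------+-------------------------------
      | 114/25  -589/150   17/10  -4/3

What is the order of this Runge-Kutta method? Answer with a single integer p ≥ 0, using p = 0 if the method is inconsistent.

b = (114/25, -589/150, 17/10, -4/3)
c = (0, 1/2, 67/30, 1)
Ac = (0, 0, -1/12, -132/35)
Σ b_i: 114/25·1 + (-589/150)·1 + 17/10·1 + (-4/3)·1 = 1 ✓
b·c: (-589/150)·1/2 + 17/10·67/30 + (-4/3)·1 = 1/2 ✓
b·c²: (-589/150)·1/4 + 17/10·4489/900 + (-4/3)·1 = 27739/4500 ≠ 1/3 ⇒ order 2.
b·Ac: 17/10·(-1/12) + (-4/3)·(-132/35) = 821/168 ≠ 1/6

2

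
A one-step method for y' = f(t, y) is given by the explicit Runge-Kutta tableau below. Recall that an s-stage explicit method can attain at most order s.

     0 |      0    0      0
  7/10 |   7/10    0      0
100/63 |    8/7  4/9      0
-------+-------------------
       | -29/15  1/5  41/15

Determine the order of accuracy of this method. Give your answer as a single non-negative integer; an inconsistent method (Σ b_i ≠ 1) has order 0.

1

b = (-29/15, 1/5, 41/15)
c = (0, 7/10, 100/63)
Ac = (0, 0, 14/45)
Σ b_i: (-29/15)·1 + 1/5·1 + 41/15·1 = 1 ✓
b·c: 1/5·7/10 + 41/15·100/63 = 42323/9450 ≠ 1/2 ⇒ order 1.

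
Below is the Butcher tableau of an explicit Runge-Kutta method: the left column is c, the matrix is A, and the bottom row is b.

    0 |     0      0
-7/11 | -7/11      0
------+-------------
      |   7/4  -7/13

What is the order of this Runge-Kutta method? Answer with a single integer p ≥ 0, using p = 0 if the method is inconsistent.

0

b = (7/4, -7/13)
c = (0, -7/11)
Σ b_i: 7/4·1 + (-7/13)·1 = 63/52 ≠ 1 ⇒ order 0.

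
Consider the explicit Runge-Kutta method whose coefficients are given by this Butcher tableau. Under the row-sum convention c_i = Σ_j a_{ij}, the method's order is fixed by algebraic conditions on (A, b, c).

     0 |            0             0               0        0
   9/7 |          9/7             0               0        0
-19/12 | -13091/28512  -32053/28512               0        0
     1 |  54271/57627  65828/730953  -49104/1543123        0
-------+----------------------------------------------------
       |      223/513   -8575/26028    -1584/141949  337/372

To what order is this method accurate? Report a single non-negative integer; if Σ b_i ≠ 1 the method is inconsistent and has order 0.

4

b = (223/513, -8575/26028, -1584/141949, 337/372)
c = (0, 9/7, -19/12, 1)
Ac = (0, 0, -4579/3168, 56/337)
Σ b_i: 223/513·1 + (-8575/26028)·1 + (-1584/141949)·1 + 337/372·1 = 1 ✓
b·c: (-8575/26028)·9/7 + (-1584/141949)·(-19/12) + 337/372·1 = 1/2 ✓
b·c²: (-8575/26028)·81/49 + (-1584/141949)·361/144 + 337/372·1 = 1/3 ✓
b·Ac: (-1584/141949)·(-4579/3168) + 337/372·56/337 = 1/6 ✓
b·c³: (-8575/26028)·729/343 + (-1584/141949)·(-6859/1728) + 337/372·1 = 1/4 ✓
b·(c∘Ac): (-1584/141949)·87001/38016 + 337/372·56/337 = 1/8 ✓
b·Ac²: (-1584/141949)·(-4579/2464) + 337/372·163/2359 = 1/12 ✓
b·A²c: 337/372·31/674 = 1/24 ✓; 4 stages ⇒ order 4.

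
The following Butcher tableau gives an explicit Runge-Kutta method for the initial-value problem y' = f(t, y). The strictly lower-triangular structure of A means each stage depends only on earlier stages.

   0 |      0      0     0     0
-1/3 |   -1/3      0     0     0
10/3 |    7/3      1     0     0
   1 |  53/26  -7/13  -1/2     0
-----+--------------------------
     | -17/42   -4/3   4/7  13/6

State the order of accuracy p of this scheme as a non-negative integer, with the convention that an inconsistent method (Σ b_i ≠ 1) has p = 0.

b = (-17/42, -4/3, 4/7, 13/6)
c = (0, -1/3, 10/3, 1)
Ac = (0, 0, -1/3, -58/39)
Σ b_i: (-17/42)·1 + (-4/3)·1 + 4/7·1 + 13/6·1 = 1 ✓
b·c: (-4/3)·(-1/3) + 4/7·10/3 + 13/6·1 = 569/126 ≠ 1/2 ⇒ order 1.

1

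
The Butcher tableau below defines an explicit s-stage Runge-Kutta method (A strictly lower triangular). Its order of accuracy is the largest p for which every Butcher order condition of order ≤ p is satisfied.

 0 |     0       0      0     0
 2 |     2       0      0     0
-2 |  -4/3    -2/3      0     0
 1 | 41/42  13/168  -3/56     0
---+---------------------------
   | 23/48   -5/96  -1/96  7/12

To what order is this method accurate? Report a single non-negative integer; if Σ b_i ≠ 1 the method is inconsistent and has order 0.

4

b = (23/48, -5/96, -1/96, 7/12)
c = (0, 2, -2, 1)
Ac = (0, 0, -4/3, 11/42)
Σ b_i: 23/48·1 + (-5/96)·1 + (-1/96)·1 + 7/12·1 = 1 ✓
b·c: (-5/96)·2 + (-1/96)·(-2) + 7/12·1 = 1/2 ✓
b·c²: (-5/96)·4 + (-1/96)·4 + 7/12·1 = 1/3 ✓
b·Ac: (-1/96)·(-4/3) + 7/12·11/42 = 1/6 ✓
b·c³: (-5/96)·8 + (-1/96)·(-8) + 7/12·1 = 1/4 ✓
b·(c∘Ac): (-1/96)·8/3 + 7/12·11/42 = 1/8 ✓
b·Ac²: (-1/96)·(-8/3) + 7/12·2/21 = 1/12 ✓
b·A²c: 7/12·1/14 = 1/24 ✓; 4 stages ⇒ order 4.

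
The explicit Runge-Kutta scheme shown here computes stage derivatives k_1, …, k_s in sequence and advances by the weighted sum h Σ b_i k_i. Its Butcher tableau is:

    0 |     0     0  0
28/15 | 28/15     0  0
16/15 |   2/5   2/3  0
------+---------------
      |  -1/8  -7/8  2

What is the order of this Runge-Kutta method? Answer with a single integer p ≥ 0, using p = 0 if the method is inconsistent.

b = (-1/8, -7/8, 2)
c = (0, 28/15, 16/15)
Ac = (0, 0, 56/45)
Σ b_i: (-1/8)·1 + (-7/8)·1 + 2·1 = 1 ✓
b·c: (-7/8)·28/15 + 2·16/15 = 1/2 ✓
b·c²: (-7/8)·784/225 + 2·256/225 = -58/75 ≠ 1/3 ⇒ order 2.
b·Ac: 2·56/45 = 112/45 ≠ 1/6

2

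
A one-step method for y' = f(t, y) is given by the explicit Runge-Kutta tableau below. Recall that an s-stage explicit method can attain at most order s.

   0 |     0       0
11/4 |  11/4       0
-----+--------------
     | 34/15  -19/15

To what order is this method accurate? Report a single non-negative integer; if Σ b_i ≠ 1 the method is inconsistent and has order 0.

1

b = (34/15, -19/15)
c = (0, 11/4)
Σ b_i: 34/15·1 + (-19/15)·1 = 1 ✓
b·c: (-19/15)·11/4 = -209/60 ≠ 1/2 ⇒ order 1.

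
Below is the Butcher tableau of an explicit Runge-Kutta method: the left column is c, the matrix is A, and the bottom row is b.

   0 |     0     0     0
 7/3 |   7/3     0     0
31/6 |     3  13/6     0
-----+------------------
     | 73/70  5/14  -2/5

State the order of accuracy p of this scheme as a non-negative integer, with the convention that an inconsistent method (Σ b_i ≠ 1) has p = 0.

1

b = (73/70, 5/14, -2/5)
c = (0, 7/3, 31/6)
Ac = (0, 0, 91/18)
Σ b_i: 73/70·1 + 5/14·1 + (-2/5)·1 = 1 ✓
b·c: 5/14·7/3 + (-2/5)·31/6 = -37/30 ≠ 1/2 ⇒ order 1.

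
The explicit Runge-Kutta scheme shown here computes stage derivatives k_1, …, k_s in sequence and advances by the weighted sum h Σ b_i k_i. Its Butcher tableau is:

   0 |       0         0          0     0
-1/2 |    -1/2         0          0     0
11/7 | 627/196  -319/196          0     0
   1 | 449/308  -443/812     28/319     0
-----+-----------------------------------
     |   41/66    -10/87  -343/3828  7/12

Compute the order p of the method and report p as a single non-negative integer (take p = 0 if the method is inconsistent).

b = (41/66, -10/87, -343/3828, 7/12)
c = (0, -1/2, 11/7, 1)
Ac = (0, 0, 319/392, 23/56)
Σ b_i: 41/66·1 + (-10/87)·1 + (-343/3828)·1 + 7/12·1 = 1 ✓
b·c: (-10/87)·(-1/2) + (-343/3828)·11/7 + 7/12·1 = 1/2 ✓
b·c²: (-10/87)·1/4 + (-343/3828)·121/49 + 7/12·1 = 1/3 ✓
b·Ac: (-343/3828)·319/392 + 7/12·23/56 = 1/6 ✓
b·c³: (-10/87)·(-1/8) + (-343/3828)·1331/343 + 7/12·1 = 1/4 ✓
b·(c∘Ac): (-343/3828)·3509/2744 + 7/12·23/56 = 1/8 ✓
b·Ac²: (-343/3828)·(-319/784) + 7/12·9/112 = 1/12 ✓
b·A²c: 7/12·1/14 = 1/24 ✓; 4 stages ⇒ order 4.

4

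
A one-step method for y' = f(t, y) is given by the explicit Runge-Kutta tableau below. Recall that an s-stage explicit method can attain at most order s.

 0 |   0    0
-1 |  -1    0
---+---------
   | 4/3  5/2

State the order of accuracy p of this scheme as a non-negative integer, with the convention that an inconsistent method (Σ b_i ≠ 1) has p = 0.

0

b = (4/3, 5/2)
c = (0, -1)
Σ b_i: 4/3·1 + 5/2·1 = 23/6 ≠ 1 ⇒ order 0.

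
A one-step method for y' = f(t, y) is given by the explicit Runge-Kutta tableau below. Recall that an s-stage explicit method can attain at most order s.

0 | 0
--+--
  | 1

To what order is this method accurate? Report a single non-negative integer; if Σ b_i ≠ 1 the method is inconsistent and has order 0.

1

b = (1)
c = (0)
Σ b_i: 1·1 = 1 ✓; 1 stage ⇒ order 1.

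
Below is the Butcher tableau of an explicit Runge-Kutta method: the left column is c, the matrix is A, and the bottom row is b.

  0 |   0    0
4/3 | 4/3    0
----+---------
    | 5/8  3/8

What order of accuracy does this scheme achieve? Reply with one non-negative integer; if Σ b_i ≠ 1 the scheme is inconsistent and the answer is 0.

2

b = (5/8, 3/8)
c = (0, 4/3)
Σ b_i: 5/8·1 + 3/8·1 = 1 ✓
b·c: 3/8·4/3 = 1/2 ✓; 2 stages ⇒ order 2.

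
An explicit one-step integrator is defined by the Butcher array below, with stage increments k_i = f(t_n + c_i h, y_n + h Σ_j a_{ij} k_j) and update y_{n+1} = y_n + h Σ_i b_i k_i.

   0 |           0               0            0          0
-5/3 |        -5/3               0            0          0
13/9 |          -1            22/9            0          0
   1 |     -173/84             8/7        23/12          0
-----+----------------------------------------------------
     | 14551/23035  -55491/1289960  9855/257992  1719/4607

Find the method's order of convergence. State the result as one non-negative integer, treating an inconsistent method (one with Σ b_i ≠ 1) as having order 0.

3

b = (14551/23035, -55491/1289960, 9855/257992, 1719/4607)
c = (0, -5/3, 13/9, 1)
Ac = (0, 0, -110/27, 653/756)
Σ b_i: 14551/23035·1 + (-55491/1289960)·1 + 9855/257992·1 + 1719/4607·1 = 1 ✓
b·c: (-55491/1289960)·(-5/3) + 9855/257992·13/9 + 1719/4607·1 = 1/2 ✓
b·c²: (-55491/1289960)·25/9 + 9855/257992·169/81 + 1719/4607·1 = 1/3 ✓
b·Ac: 9855/257992·(-110/27) + 1719/4607·653/756 = 1/6 ✓
b·c³: (-55491/1289960)·(-125/27) + 9855/257992·2197/729 + 1719/4607·1 = 171011/248778 ≠ 1/4 ⇒ order 3.
b·(c∘Ac): 9855/257992·(-1430/243) + 1719/4607·653/756 = 56597/580482 ≠ 1/8
b·Ac²: 9855/257992·550/81 + 1719/4607·48809/6804 = 730421/248778 ≠ 1/12
b·A²c: 1719/4607·(-1265/162) = -241615/82926 ≠ 1/24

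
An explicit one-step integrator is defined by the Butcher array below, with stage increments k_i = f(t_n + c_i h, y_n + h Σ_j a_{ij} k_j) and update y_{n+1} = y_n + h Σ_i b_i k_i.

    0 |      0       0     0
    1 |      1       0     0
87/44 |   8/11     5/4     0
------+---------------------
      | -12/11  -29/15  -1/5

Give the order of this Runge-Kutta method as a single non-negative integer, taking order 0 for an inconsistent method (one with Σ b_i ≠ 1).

b = (-12/11, -29/15, -1/5)
c = (0, 1, 87/44)
Ac = (0, 0, 5/4)
Σ b_i: (-12/11)·1 + (-29/15)·1 + (-1/5)·1 = -532/165 ≠ 1 ⇒ order 0.

0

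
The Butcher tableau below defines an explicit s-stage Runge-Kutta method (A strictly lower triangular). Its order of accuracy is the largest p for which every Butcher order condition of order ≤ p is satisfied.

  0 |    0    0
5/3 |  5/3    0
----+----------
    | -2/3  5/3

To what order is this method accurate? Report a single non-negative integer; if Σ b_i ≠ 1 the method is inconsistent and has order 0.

1

b = (-2/3, 5/3)
c = (0, 5/3)
Σ b_i: (-2/3)·1 + 5/3·1 = 1 ✓
b·c: 5/3·5/3 = 25/9 ≠ 1/2 ⇒ order 1.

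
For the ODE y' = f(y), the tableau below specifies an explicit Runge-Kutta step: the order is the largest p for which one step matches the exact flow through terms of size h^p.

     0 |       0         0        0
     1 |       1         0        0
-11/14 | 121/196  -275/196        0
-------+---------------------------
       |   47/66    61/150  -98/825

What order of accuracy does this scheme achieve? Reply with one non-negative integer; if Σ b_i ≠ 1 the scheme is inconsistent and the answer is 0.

b = (47/66, 61/150, -98/825)
c = (0, 1, -11/14)
Ac = (0, 0, -275/196)
Σ b_i: 47/66·1 + 61/150·1 + (-98/825)·1 = 1 ✓
b·c: 61/150·1 + (-98/825)·(-11/14) = 1/2 ✓
b·c²: 61/150·1 + (-98/825)·121/196 = 1/3 ✓
b·Ac: (-98/825)·(-275/196) = 1/6 ✓; 3 stages ⇒ order 3.

3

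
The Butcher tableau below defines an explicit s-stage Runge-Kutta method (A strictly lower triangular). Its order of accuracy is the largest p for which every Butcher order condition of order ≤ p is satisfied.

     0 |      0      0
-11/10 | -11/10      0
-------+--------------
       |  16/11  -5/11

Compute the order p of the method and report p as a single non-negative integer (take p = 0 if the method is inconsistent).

b = (16/11, -5/11)
c = (0, -11/10)
Σ b_i: 16/11·1 + (-5/11)·1 = 1 ✓
b·c: (-5/11)·(-11/10) = 1/2 ✓; 2 stages ⇒ order 2.

2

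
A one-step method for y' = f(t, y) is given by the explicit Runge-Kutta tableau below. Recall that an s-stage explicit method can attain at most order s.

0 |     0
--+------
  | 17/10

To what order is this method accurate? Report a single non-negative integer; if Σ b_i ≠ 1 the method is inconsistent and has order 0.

0

b = (17/10)
c = (0)
Σ b_i: 17/10·1 = 17/10 ≠ 1 ⇒ order 0.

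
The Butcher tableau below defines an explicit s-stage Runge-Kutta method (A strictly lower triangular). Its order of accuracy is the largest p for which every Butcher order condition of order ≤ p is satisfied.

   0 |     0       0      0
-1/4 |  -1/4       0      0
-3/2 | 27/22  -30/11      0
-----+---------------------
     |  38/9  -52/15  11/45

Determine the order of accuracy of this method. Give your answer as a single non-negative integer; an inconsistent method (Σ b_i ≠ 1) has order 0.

b = (38/9, -52/15, 11/45)
c = (0, -1/4, -3/2)
Ac = (0, 0, 15/22)
Σ b_i: 38/9·1 + (-52/15)·1 + 11/45·1 = 1 ✓
b·c: (-52/15)·(-1/4) + 11/45·(-3/2) = 1/2 ✓
b·c²: (-52/15)·1/16 + 11/45·9/4 = 1/3 ✓
b·Ac: 11/45·15/22 = 1/6 ✓; 3 stages ⇒ order 3.

3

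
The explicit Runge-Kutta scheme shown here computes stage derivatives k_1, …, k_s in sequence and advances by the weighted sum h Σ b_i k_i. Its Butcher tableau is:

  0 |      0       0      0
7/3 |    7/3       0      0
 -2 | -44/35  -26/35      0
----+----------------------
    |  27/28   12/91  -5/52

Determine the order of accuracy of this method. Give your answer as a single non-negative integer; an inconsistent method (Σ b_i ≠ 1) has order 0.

b = (27/28, 12/91, -5/52)
c = (0, 7/3, -2)
Ac = (0, 0, -26/15)
Σ b_i: 27/28·1 + 12/91·1 + (-5/52)·1 = 1 ✓
b·c: 12/91·7/3 + (-5/52)·(-2) = 1/2 ✓
b·c²: 12/91·49/9 + (-5/52)·4 = 1/3 ✓
b·Ac: (-5/52)·(-26/15) = 1/6 ✓; 3 stages ⇒ order 3.

3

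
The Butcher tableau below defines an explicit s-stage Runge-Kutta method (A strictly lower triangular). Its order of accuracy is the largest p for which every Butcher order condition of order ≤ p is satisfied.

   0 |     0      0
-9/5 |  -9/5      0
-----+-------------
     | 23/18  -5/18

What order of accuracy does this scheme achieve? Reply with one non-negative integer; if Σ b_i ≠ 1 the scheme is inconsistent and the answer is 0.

b = (23/18, -5/18)
c = (0, -9/5)
Σ b_i: 23/18·1 + (-5/18)·1 = 1 ✓
b·c: (-5/18)·(-9/5) = 1/2 ✓; 2 stages ⇒ order 2.

2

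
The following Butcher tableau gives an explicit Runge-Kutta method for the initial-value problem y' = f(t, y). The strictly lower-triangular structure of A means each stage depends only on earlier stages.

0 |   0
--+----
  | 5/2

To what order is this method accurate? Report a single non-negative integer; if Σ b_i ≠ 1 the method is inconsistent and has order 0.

0

b = (5/2)
c = (0)
Σ b_i: 5/2·1 = 5/2 ≠ 1 ⇒ order 0.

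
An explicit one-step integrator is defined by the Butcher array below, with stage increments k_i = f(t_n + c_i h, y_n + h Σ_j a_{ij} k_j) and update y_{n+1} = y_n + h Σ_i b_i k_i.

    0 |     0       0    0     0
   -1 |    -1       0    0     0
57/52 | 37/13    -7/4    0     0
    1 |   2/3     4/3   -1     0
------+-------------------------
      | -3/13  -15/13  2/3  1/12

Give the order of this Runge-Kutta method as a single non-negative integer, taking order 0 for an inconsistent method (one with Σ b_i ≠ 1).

0

b = (-3/13, -15/13, 2/3, 1/12)
c = (0, -1, 57/52, 1)
Ac = (0, 0, 7/4, -379/156)
Σ b_i: (-3/13)·1 + (-15/13)·1 + 2/3·1 + 1/12·1 = -33/52 ≠ 1 ⇒ order 0.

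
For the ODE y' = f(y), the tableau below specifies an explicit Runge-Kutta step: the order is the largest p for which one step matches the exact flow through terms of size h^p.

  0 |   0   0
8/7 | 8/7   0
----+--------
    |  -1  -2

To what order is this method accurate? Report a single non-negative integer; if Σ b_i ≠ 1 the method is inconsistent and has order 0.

b = (-1, -2)
c = (0, 8/7)
Σ b_i: (-1)·1 + (-2)·1 = -3 ≠ 1 ⇒ order 0.

0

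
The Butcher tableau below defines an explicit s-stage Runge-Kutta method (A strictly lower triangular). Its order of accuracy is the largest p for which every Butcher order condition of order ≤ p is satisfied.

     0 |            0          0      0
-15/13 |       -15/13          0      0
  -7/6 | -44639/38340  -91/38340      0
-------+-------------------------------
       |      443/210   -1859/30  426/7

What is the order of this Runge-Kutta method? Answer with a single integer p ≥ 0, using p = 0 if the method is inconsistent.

b = (443/210, -1859/30, 426/7)
c = (0, -15/13, -7/6)
Ac = (0, 0, 7/2556)
Σ b_i: 443/210·1 + (-1859/30)·1 + 426/7·1 = 1 ✓
b·c: (-1859/30)·(-15/13) + 426/7·(-7/6) = 1/2 ✓
b·c²: (-1859/30)·225/169 + 426/7·49/36 = 1/3 ✓
b·Ac: 426/7·7/2556 = 1/6 ✓; 3 stages ⇒ order 3.

3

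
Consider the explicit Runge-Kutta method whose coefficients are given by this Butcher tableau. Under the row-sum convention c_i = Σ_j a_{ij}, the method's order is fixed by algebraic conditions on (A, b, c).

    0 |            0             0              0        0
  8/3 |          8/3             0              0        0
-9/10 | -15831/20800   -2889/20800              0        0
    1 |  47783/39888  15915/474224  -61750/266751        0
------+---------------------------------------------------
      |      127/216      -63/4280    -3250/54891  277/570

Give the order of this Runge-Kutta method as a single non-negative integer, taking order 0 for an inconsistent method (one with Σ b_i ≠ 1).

b = (127/216, -63/4280, -3250/54891, 277/570)
c = (0, 8/3, -9/10, 1)
Ac = (0, 0, -963/2600, 165/554)
Σ b_i: 127/216·1 + (-63/4280)·1 + (-3250/54891)·1 + 277/570·1 = 1 ✓
b·c: (-63/4280)·8/3 + (-3250/54891)·(-9/10) + 277/570·1 = 1/2 ✓
b·c²: (-63/4280)·64/9 + (-3250/54891)·81/100 + 277/570·1 = 1/3 ✓
b·Ac: (-3250/54891)·(-963/2600) + 277/570·165/554 = 1/6 ✓
b·c³: (-63/4280)·512/27 + (-3250/54891)·(-729/1000) + 277/570·1 = 1/4 ✓
b·(c∘Ac): (-3250/54891)·8667/26000 + 277/570·165/554 = 1/8 ✓
b·Ac²: (-3250/54891)·(-321/325) + 277/570·85/1662 = 1/12 ✓
b·A²c: 277/570·95/1108 = 1/24 ✓; 4 stages ⇒ order 4.

4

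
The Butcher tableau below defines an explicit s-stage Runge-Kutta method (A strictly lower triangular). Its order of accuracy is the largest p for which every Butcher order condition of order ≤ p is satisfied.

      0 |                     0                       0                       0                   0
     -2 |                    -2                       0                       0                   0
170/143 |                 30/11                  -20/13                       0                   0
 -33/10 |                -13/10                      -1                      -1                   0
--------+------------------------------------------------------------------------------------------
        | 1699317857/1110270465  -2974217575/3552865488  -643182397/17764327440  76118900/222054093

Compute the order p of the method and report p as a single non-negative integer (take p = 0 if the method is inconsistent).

b = (1699317857/1110270465, -2974217575/3552865488, -643182397/17764327440, 76118900/222054093)
c = (0, -2, 170/143, -33/10)
Ac = (0, 0, 40/13, 116/143)
Σ b_i: 1699317857/1110270465·1 + (-2974217575/3552865488)·1 + (-643182397/17764327440)·1 + 76118900/222054093·1 = 1 ✓
b·c: (-2974217575/3552865488)·(-2) + (-643182397/17764327440)·170/143 + 76118900/222054093·(-33/10) = 1/2 ✓
b·c²: (-2974217575/3552865488)·4 + (-643182397/17764327440)·28900/20449 + 76118900/222054093·1089/100 = 1/3 ✓
b·Ac: (-643182397/17764327440)·40/13 + 76118900/222054093·116/143 = 1/6 ✓
b·c³: (-2974217575/3552865488)·(-8) + (-643182397/17764327440)·4913000/2924207 + 76118900/222054093·(-35937/1000) = -200499325311/35281928110 ≠ 1/4 ⇒ order 3.
b·(c∘Ac): (-643182397/17764327440)·6800/1859 + 76118900/222054093·(-174/65) = -233172995/222054093 ≠ 1/8
b·Ac²: (-643182397/17764327440)·(-80/13) + 76118900/222054093·(-110696/20449) = -17282824811/10584578433 ≠ 1/12
b·A²c: 76118900/222054093·(-40/13) = -234212000/222054093 ≠ 1/24

3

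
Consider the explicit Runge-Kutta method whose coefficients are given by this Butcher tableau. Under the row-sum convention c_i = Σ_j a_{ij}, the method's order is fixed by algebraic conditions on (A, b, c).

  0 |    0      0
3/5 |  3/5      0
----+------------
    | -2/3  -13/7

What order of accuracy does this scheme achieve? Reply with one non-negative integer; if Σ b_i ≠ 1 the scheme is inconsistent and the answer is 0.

b = (-2/3, -13/7)
c = (0, 3/5)
Σ b_i: (-2/3)·1 + (-13/7)·1 = -53/21 ≠ 1 ⇒ order 0.

0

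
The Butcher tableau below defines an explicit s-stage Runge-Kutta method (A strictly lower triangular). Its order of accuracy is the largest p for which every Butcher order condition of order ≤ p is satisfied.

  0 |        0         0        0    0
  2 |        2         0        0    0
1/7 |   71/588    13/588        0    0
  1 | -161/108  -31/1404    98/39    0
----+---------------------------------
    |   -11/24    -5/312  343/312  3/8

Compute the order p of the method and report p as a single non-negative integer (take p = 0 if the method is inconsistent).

b = (-11/24, -5/312, 343/312, 3/8)
c = (0, 2, 1/7, 1)
Ac = (0, 0, 13/294, 17/54)
Σ b_i: (-11/24)·1 + (-5/312)·1 + 343/312·1 + 3/8·1 = 1 ✓
b·c: (-5/312)·2 + 343/312·1/7 + 3/8·1 = 1/2 ✓
b·c²: (-5/312)·4 + 343/312·1/49 + 3/8·1 = 1/3 ✓
b·Ac: 343/312·13/294 + 3/8·17/54 = 1/6 ✓
b·c³: (-5/312)·8 + 343/312·1/343 + 3/8·1 = 1/4 ✓
b·(c∘Ac): 343/312·13/2058 + 3/8·17/54 = 1/8 ✓
b·Ac²: 343/312·13/147 + 3/8·(-1/27) = 1/12 ✓
b·A²c: 3/8·1/9 = 1/24 ✓; 4 stages ⇒ order 4.

4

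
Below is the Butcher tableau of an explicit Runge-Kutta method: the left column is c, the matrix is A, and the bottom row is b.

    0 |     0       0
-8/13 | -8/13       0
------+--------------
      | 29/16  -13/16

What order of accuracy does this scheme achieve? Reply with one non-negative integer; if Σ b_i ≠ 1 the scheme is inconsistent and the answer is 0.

2

b = (29/16, -13/16)
c = (0, -8/13)
Σ b_i: 29/16·1 + (-13/16)·1 = 1 ✓
b·c: (-13/16)·(-8/13) = 1/2 ✓; 2 stages ⇒ order 2.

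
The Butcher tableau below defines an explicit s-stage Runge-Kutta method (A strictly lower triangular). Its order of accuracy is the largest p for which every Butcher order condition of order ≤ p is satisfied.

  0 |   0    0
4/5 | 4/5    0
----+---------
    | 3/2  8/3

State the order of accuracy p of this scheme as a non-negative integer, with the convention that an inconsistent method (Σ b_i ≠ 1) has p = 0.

b = (3/2, 8/3)
c = (0, 4/5)
Σ b_i: 3/2·1 + 8/3·1 = 25/6 ≠ 1 ⇒ order 0.

0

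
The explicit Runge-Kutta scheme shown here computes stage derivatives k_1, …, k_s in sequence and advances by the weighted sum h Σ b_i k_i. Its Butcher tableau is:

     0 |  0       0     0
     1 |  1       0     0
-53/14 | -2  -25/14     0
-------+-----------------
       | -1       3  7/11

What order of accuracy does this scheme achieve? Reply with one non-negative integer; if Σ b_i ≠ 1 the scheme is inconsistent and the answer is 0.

0

b = (-1, 3, 7/11)
c = (0, 1, -53/14)
Ac = (0, 0, -25/14)
Σ b_i: (-1)·1 + 3·1 + 7/11·1 = 29/11 ≠ 1 ⇒ order 0.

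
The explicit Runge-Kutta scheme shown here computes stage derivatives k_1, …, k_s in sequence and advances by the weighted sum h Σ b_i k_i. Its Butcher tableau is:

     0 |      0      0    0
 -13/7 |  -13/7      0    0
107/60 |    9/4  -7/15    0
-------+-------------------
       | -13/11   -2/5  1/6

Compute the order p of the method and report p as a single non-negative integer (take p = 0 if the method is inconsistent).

b = (-13/11, -2/5, 1/6)
c = (0, -13/7, 107/60)
Ac = (0, 0, 13/15)
Σ b_i: (-13/11)·1 + (-2/5)·1 + 1/6·1 = -467/330 ≠ 1 ⇒ order 0.

0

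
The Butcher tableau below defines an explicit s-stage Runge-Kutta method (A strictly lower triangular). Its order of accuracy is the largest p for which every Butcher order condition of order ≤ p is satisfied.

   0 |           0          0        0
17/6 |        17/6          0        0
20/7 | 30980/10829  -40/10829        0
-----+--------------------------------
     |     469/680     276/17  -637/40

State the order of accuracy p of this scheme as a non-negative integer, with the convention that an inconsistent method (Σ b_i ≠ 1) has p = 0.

b = (469/680, 276/17, -637/40)
c = (0, 17/6, 20/7)
Ac = (0, 0, -20/1911)
Σ b_i: 469/680·1 + 276/17·1 + (-637/40)·1 = 1 ✓
b·c: 276/17·17/6 + (-637/40)·20/7 = 1/2 ✓
b·c²: 276/17·289/36 + (-637/40)·400/49 = 1/3 ✓
b·Ac: (-637/40)·(-20/1911) = 1/6 ✓; 3 stages ⇒ order 3.

3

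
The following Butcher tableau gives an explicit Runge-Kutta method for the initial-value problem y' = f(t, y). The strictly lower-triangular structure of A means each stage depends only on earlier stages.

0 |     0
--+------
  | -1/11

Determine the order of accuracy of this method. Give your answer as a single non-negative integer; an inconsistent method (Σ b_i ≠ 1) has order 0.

b = (-1/11)
c = (0)
Σ b_i: (-1/11)·1 = -1/11 ≠ 1 ⇒ order 0.

0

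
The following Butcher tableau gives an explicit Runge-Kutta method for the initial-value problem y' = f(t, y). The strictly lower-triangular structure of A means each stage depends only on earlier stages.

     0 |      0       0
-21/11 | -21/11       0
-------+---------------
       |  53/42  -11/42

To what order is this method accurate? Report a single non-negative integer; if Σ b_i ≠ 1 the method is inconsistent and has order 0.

2

b = (53/42, -11/42)
c = (0, -21/11)
Σ b_i: 53/42·1 + (-11/42)·1 = 1 ✓
b·c: (-11/42)·(-21/11) = 1/2 ✓; 2 stages ⇒ order 2.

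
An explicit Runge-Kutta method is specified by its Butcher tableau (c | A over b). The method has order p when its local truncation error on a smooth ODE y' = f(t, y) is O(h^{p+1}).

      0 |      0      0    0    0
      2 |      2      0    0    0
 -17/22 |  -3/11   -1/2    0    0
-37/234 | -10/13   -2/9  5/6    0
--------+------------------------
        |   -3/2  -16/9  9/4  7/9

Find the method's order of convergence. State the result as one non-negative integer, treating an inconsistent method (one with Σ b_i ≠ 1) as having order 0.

b = (-3/2, -16/9, 9/4, 7/9)
c = (0, 2, -17/22, -37/234)
Ac = (0, 0, -1, -431/396)
Σ b_i: (-3/2)·1 + (-16/9)·1 + 9/4·1 + 7/9·1 = -1/4 ≠ 1 ⇒ order 0.

0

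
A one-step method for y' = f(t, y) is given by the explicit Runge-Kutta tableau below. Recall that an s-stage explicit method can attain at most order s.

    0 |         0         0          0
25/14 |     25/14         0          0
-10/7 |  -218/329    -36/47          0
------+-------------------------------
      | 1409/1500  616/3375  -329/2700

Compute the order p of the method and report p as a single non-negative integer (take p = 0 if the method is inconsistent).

b = (1409/1500, 616/3375, -329/2700)
c = (0, 25/14, -10/7)
Ac = (0, 0, -450/329)
Σ b_i: 1409/1500·1 + 616/3375·1 + (-329/2700)·1 = 1 ✓
b·c: 616/3375·25/14 + (-329/2700)·(-10/7) = 1/2 ✓
b·c²: 616/3375·625/196 + (-329/2700)·100/49 = 1/3 ✓
b·Ac: (-329/2700)·(-450/329) = 1/6 ✓; 3 stages ⇒ order 3.

3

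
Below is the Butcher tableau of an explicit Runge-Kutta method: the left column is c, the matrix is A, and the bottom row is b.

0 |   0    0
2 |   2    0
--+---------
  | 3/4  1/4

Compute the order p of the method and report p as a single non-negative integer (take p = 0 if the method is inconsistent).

2

b = (3/4, 1/4)
c = (0, 2)
Σ b_i: 3/4·1 + 1/4·1 = 1 ✓
b·c: 1/4·2 = 1/2 ✓; 2 stages ⇒ order 2.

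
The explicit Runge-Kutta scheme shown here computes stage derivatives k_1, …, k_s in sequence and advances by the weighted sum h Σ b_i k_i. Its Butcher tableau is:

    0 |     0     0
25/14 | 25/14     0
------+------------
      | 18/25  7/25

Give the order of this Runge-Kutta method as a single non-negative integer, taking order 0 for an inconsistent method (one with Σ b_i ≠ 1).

b = (18/25, 7/25)
c = (0, 25/14)
Σ b_i: 18/25·1 + 7/25·1 = 1 ✓
b·c: 7/25·25/14 = 1/2 ✓; 2 stages ⇒ order 2.

2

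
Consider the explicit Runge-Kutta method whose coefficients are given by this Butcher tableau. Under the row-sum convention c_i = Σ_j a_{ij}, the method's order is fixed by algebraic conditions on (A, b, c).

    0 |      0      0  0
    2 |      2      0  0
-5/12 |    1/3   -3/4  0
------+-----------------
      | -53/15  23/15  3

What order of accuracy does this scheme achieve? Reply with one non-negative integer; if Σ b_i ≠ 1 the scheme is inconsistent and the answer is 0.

1

b = (-53/15, 23/15, 3)
c = (0, 2, -5/12)
Ac = (0, 0, -3/2)
Σ b_i: (-53/15)·1 + 23/15·1 + 3·1 = 1 ✓
b·c: 23/15·2 + 3·(-5/12) = 109/60 ≠ 1/2 ⇒ order 1.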